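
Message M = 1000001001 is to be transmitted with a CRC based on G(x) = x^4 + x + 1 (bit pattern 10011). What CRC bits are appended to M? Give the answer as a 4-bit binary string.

0101

Append 4 zeros: 10000010010000. Divide by 10011 (XOR where the leading bit is 1):
  pos 0: 10000 XOR 10011 = 00011
  pos 3: 11010 XOR 10011 = 01001
  pos 4: 10010 XOR 10011 = 00001
  pos 8: 11000 XOR 10011 = 01011
  pos 9: 10110 XOR 10011 = 00101
Remainder (last 4 bits) = 0101. This is the CRC / FCS.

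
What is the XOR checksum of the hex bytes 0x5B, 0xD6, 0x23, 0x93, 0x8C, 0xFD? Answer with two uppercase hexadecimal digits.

4C

XOR the bytes together:
  start with 0x5B
  0x5B ⊕ 0xD6 = 0x8D
  0x8D ⊕ 0x23 = 0xAE
  0xAE ⊕ 0x93 = 0x3D
  0x3D ⊕ 0x8C = 0xB1
  0xB1 ⊕ 0xFD = 0x4C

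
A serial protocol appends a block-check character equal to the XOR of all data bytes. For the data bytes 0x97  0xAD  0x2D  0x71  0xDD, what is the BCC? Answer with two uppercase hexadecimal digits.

BB

XOR the bytes together:
  start with 0x97
  0x97 ⊕ 0xAD = 0x3A
  0x3A ⊕ 0x2D = 0x17
  0x17 ⊕ 0x71 = 0x66
  0x66 ⊕ 0xDD = 0xBB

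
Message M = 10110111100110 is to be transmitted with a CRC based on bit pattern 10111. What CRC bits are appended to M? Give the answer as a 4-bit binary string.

Append 4 zeros: 101101111001100000. Divide by 10111 (XOR where the leading bit is 1):
  pos 0: 10110 XOR 10111 = 00001
  pos 4: 11111 XOR 10111 = 01000
  pos 5: 10000 XOR 10111 = 00111
  pos 7: 11101 XOR 10111 = 01010
  pos 8: 10101 XOR 10111 = 00010
  pos 11: 10000 XOR 10111 = 00111
  pos 13: 11100 XOR 10111 = 01011
Remainder (last 4 bits) = 1011. This is the CRC / FCS.

1011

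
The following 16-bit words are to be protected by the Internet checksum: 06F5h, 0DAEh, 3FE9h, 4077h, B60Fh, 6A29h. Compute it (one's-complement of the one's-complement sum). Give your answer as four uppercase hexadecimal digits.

4AC3

One's-complement addition (fold any carry out of bit 15 back into bit 0):
  0x06F5 + 0x0DAE = 0x014A3
  0x14A3 + 0x3FE9 = 0x0548C
  0x548C + 0x4077 = 0x09503
  0x9503 + 0xB60F = 0x14B12 → wrap carry → 0x4B13
  0x4B13 + 0x6A29 = 0x0B53C
One's-complement sum = 0xB53C.
Checksum = ~0xB53C & 0xFFFF = 0x4AC3.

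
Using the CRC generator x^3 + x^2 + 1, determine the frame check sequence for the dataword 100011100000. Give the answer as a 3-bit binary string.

010

Append 3 zeros: 100011100000000. Divide by 1101 (XOR where the leading bit is 1):
  pos 0: 1000 XOR 1101 = 0101
  pos 1: 1011 XOR 1101 = 0110
  pos 2: 1101 XOR 1101 = 0000
  pos 6: 1000 XOR 1101 = 0101
  pos 7: 1010 XOR 1101 = 0111
  pos 8: 1110 XOR 1101 = 0011
  pos 10: 1100 XOR 1101 = 0001
Remainder (last 3 bits) = 010. This is the CRC / FCS.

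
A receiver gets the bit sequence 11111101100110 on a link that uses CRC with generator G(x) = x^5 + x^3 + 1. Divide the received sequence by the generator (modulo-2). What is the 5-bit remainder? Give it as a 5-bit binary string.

Modulo-2 division of 11111101100110 by 101001:
  pos 0: 111111 XOR 101001 = 010110
  pos 1: 101100 XOR 101001 = 000101
  pos 4: 101110 XOR 101001 = 000111
  pos 7: 111011 XOR 101001 = 010010
  pos 8: 100100 XOR 101001 = 001101
Remainder = 01101 (nonzero — an error is detected).

01101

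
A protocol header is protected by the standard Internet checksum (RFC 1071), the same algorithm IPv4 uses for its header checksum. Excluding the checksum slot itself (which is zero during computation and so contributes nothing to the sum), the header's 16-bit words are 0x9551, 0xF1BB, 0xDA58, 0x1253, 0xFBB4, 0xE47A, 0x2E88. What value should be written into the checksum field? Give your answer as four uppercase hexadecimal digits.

7D8E

One's-complement addition (fold any carry out of bit 15 back into bit 0):
  0x9551 + 0xF1BB = 0x1870C → wrap carry → 0x870D
  0x870D + 0xDA58 = 0x16165 → wrap carry → 0x6166
  0x6166 + 0x1253 = 0x073B9
  0x73B9 + 0xFBB4 = 0x16F6D → wrap carry → 0x6F6E
  0x6F6E + 0xE47A = 0x153E8 → wrap carry → 0x53E9
  0x53E9 + 0x2E88 = 0x08271
One's-complement sum = 0x8271.
Checksum = ~0x8271 & 0xFFFF = 0x7D8E.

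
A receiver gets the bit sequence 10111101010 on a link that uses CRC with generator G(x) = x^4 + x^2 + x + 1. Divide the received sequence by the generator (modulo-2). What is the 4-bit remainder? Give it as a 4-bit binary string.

0100

Modulo-2 division of 10111101010 by 10111:
  pos 0: 10111 XOR 10111 = 00000
  pos 5: 10101 XOR 10111 = 00010
Remainder = 0100 (nonzero — an error is detected).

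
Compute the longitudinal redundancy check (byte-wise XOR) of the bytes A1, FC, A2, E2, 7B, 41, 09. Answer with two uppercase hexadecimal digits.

2E

XOR the bytes together:
  start with 0xA1
  0xA1 ⊕ 0xFC = 0x5D
  0x5D ⊕ 0xA2 = 0xFF
  0xFF ⊕ 0xE2 = 0x1D
  0x1D ⊕ 0x7B = 0x66
  0x66 ⊕ 0x41 = 0x27
  0x27 ⊕ 0x09 = 0x2E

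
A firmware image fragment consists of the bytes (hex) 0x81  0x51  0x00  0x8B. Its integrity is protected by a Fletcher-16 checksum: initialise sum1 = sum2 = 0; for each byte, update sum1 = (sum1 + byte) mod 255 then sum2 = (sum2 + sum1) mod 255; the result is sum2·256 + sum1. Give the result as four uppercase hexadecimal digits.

855E

Running sums (mod 255):
  after byte 0 (0x81): sum1=129, sum2=129
  after byte 1 (0x51): sum1=210, sum2=84
  after byte 2 (0x00): sum1=210, sum2=39
  after byte 3 (0x8B): sum1=94, sum2=133
Checksum = sum2·256 + sum1 = 133·256 + 94 = 34142 = 0x855E.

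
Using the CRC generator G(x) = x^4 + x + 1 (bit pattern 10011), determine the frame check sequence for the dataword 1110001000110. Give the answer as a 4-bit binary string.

0111

Append 4 zeros: 11100010001100000. Divide by 10011 (XOR where the leading bit is 1):
  pos 0: 11100 XOR 10011 = 01111
  pos 1: 11110 XOR 10011 = 01101
  pos 2: 11011 XOR 10011 = 01000
  pos 3: 10000 XOR 10011 = 00011
  pos 6: 11001 XOR 10011 = 01010
  pos 7: 10101 XOR 10011 = 00110
  pos 9: 11000 XOR 10011 = 01011
  pos 10: 10110 XOR 10011 = 00101
  pos 12: 10100 XOR 10011 = 00111
Remainder (last 4 bits) = 0111. This is the CRC / FCS.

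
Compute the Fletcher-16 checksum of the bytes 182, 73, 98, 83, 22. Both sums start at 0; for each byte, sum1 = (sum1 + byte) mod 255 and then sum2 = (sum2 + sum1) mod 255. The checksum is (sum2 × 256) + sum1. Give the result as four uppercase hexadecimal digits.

9ACB

Running sums (mod 255):
  after byte 0 (182): sum1=182, sum2=182
  after byte 1 (73): sum1=0, sum2=182
  after byte 2 (98): sum1=98, sum2=25
  after byte 3 (83): sum1=181, sum2=206
  after byte 4 (22): sum1=203, sum2=154
Checksum = sum2·256 + sum1 = 154·256 + 203 = 39627 = 0x9ACB.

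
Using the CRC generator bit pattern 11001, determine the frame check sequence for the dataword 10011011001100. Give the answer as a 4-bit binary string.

Append 4 zeros: 100110110011000000. Divide by 11001 (XOR where the leading bit is 1):
  pos 0: 10011 XOR 11001 = 01010
  pos 1: 10100 XOR 11001 = 01101
  pos 2: 11011 XOR 11001 = 00010
  pos 5: 10100 XOR 11001 = 01101
  pos 6: 11011 XOR 11001 = 00010
  pos 9: 10100 XOR 11001 = 01101
  pos 10: 11010 XOR 11001 = 00011
  pos 13: 11000 XOR 11001 = 00001
Remainder (last 4 bits) = 0001. This is the CRC / FCS.

0001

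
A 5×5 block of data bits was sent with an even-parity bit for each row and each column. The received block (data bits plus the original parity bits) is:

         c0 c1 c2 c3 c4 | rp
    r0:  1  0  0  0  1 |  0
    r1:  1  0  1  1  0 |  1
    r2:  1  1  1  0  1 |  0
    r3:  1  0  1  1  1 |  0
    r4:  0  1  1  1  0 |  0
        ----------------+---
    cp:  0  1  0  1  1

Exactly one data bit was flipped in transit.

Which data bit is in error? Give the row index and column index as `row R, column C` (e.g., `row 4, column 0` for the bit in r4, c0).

row 4, column 1

Recompute each row's even parity and compare to rp:
  r0: data parity 0, sent rp 0 → ok
  r1: data parity 1, sent rp 1 → ok
  r2: data parity 0, sent rp 0 → ok
  r3: data parity 0, sent rp 0 → ok
  r4: data parity 1, sent rp 0 → mismatch
Recompute each column's even parity and compare to cp:
  c0: data parity 0, sent cp 0 → ok
  c1: data parity 0, sent cp 1 → mismatch
  c2: data parity 0, sent cp 0 → ok
  c3: data parity 1, sent cp 1 → ok
  c4: data parity 1, sent cp 1 → ok
Exactly one row (r4) and one column (c1) fail → the flipped bit is at their intersection.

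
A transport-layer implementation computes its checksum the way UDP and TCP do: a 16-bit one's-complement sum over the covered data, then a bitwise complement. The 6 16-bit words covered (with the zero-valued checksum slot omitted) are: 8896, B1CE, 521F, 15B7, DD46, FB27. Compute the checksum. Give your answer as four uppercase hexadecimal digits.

8555

One's-complement addition (fold any carry out of bit 15 back into bit 0):
  0x8896 + 0xB1CE = 0x13A64 → wrap carry → 0x3A65
  0x3A65 + 0x521F = 0x08C84
  0x8C84 + 0x15B7 = 0x0A23B
  0xA23B + 0xDD46 = 0x17F81 → wrap carry → 0x7F82
  0x7F82 + 0xFB27 = 0x17AA9 → wrap carry → 0x7AAA
One's-complement sum = 0x7AAA.
Checksum = ~0x7AAA & 0xFFFF = 0x8555.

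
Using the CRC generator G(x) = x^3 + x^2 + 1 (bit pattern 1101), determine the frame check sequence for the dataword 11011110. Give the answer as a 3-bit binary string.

Append 3 zeros: 11011110000. Divide by 1101 (XOR where the leading bit is 1):
  pos 0: 1101 XOR 1101 = 0000
  pos 4: 1110 XOR 1101 = 0011
  pos 6: 1100 XOR 1101 = 0001
Remainder (last 3 bits) = 010. This is the CRC / FCS.

010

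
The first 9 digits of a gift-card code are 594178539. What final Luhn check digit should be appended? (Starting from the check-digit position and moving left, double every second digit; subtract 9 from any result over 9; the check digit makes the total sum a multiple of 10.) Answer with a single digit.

5

Partial digits right→left: 9 3 5 8 7 1 4 9 5
Double every second digit counting from the check-digit position (so the 1st, 3rd, 5th, ... of the partial from the right).
  doubled (with −9 where >9): 9 1 5 8 1 → sum 24
  kept as-is: 3 8 1 9 → sum 21
Total = 24 + 21 = 45.
Check digit = (10 − (45 mod 10)) mod 10 = 5.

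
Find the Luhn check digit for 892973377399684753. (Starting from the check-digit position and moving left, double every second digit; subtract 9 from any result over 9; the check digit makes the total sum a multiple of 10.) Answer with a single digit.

7

Partial digits right→left: 3 5 7 4 8 6 9 9 3 7 7 3 3 7 9 2 9 8
Double every second digit counting from the check-digit position (so the 1st, 3rd, 5th, ... of the partial from the right).
  doubled (with −9 where >9): 6 5 7 9 6 5 6 9 9 → sum 62
  kept as-is: 5 4 6 9 7 3 7 2 8 → sum 51
Total = 62 + 51 = 113.
Check digit = (10 − (113 mod 10)) mod 10 = 7.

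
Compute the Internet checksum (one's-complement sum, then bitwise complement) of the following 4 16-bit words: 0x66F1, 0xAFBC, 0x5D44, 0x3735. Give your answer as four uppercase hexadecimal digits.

One's-complement addition (fold any carry out of bit 15 back into bit 0):
  0x66F1 + 0xAFBC = 0x116AD → wrap carry → 0x16AE
  0x16AE + 0x5D44 = 0x073F2
  0x73F2 + 0x3735 = 0x0AB27
One's-complement sum = 0xAB27.
Checksum = ~0xAB27 & 0xFFFF = 0x54D8.

54D8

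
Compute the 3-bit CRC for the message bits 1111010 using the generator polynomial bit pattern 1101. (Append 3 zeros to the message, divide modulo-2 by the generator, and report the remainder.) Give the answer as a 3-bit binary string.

Append 3 zeros: 1111010000. Divide by 1101 (XOR where the leading bit is 1):
  pos 0: 1111 XOR 1101 = 0010
  pos 2: 1001 XOR 1101 = 0100
  pos 3: 1000 XOR 1101 = 0101
  pos 4: 1010 XOR 1101 = 0111
  pos 5: 1110 XOR 1101 = 0011
Remainder (last 3 bits) = 110. This is the CRC / FCS.

110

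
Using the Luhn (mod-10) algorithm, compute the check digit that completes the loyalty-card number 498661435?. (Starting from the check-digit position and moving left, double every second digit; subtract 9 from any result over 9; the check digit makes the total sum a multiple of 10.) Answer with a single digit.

Partial digits right→left: 5 3 4 1 6 6 8 9 4
Double every second digit counting from the check-digit position (so the 1st, 3rd, 5th, ... of the partial from the right).
  doubled (with −9 where >9): 1 8 3 7 8 → sum 27
  kept as-is: 3 1 6 9 → sum 19
Total = 27 + 19 = 46.
Check digit = (10 − (46 mod 10)) mod 10 = 4.

4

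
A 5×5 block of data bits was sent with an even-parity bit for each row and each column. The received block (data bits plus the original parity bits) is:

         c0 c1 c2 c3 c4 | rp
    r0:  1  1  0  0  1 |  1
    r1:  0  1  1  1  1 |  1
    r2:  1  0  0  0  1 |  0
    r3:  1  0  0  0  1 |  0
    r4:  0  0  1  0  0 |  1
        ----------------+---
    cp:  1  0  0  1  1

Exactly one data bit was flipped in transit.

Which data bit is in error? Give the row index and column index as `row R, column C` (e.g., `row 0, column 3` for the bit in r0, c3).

Recompute each row's even parity and compare to rp:
  r0: data parity 1, sent rp 1 → ok
  r1: data parity 0, sent rp 1 → mismatch
  r2: data parity 0, sent rp 0 → ok
  r3: data parity 0, sent rp 0 → ok
  r4: data parity 1, sent rp 1 → ok
Recompute each column's even parity and compare to cp:
  c0: data parity 1, sent cp 1 → ok
  c1: data parity 0, sent cp 0 → ok
  c2: data parity 0, sent cp 0 → ok
  c3: data parity 1, sent cp 1 → ok
  c4: data parity 0, sent cp 1 → mismatch
Exactly one row (r1) and one column (c4) fail → the flipped bit is at their intersection.

row 1, column 4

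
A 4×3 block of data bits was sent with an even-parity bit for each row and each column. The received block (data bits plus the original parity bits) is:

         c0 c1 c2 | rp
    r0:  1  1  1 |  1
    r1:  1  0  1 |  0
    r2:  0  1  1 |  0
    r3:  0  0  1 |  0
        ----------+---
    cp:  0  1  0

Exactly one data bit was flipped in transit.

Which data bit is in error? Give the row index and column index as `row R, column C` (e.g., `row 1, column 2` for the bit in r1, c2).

row 3, column 1

Recompute each row's even parity and compare to rp:
  r0: data parity 1, sent rp 1 → ok
  r1: data parity 0, sent rp 0 → ok
  r2: data parity 0, sent rp 0 → ok
  r3: data parity 1, sent rp 0 → mismatch
Recompute each column's even parity and compare to cp:
  c0: data parity 0, sent cp 0 → ok
  c1: data parity 0, sent cp 1 → mismatch
  c2: data parity 0, sent cp 0 → ok
Exactly one row (r3) and one column (c1) fail → the flipped bit is at their intersection.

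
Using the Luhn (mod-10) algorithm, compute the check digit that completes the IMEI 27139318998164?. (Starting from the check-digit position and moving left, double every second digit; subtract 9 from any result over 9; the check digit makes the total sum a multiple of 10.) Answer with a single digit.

1

Partial digits right→left: 4 6 1 8 9 9 8 1 3 9 3 1 7 2
Double every second digit counting from the check-digit position (so the 1st, 3rd, 5th, ... of the partial from the right).
  doubled (with −9 where >9): 8 2 9 7 6 6 5 → sum 43
  kept as-is: 6 8 9 1 9 1 2 → sum 36
Total = 43 + 36 = 79.
Check digit = (10 − (79 mod 10)) mod 10 = 1.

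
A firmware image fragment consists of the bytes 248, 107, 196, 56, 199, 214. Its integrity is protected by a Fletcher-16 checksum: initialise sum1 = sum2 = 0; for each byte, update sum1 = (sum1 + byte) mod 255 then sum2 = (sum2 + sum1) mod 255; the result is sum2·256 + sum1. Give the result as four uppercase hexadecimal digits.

1100

Running sums (mod 255):
  after byte 0 (248): sum1=248, sum2=248
  after byte 1 (107): sum1=100, sum2=93
  after byte 2 (196): sum1=41, sum2=134
  after byte 3 (56): sum1=97, sum2=231
  after byte 4 (199): sum1=41, sum2=17
  after byte 5 (214): sum1=0, sum2=17
Checksum = sum2·256 + sum1 = 17·256 + 0 = 4352 = 0x1100.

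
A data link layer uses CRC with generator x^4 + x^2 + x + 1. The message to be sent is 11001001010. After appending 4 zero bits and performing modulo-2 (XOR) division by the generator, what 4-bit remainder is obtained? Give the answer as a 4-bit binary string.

Append 4 zeros: 110010010100000. Divide by 10111 (XOR where the leading bit is 1):
  pos 0: 11001 XOR 10111 = 01110
  pos 1: 11100 XOR 10111 = 01011
  pos 2: 10110 XOR 10111 = 00001
  pos 6: 11010 XOR 10111 = 01101
  pos 7: 11010 XOR 10111 = 01101
  pos 8: 11010 XOR 10111 = 01101
  pos 9: 11010 XOR 10111 = 01101
  pos 10: 11010 XOR 10111 = 01101
Remainder (last 4 bits) = 1101. This is the CRC / FCS.

1101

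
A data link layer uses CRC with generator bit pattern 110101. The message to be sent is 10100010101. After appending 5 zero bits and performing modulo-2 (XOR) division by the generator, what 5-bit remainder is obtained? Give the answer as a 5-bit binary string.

01011

Append 5 zeros: 1010001010100000. Divide by 110101 (XOR where the leading bit is 1):
  pos 0: 101000 XOR 110101 = 011101
  pos 1: 111011 XOR 110101 = 001110
  pos 3: 111001 XOR 110101 = 001100
  pos 5: 110001 XOR 110101 = 000100
  pos 8: 100000 XOR 110101 = 010101
  pos 9: 101010 XOR 110101 = 011111
  pos 10: 111110 XOR 110101 = 001011
Remainder (last 5 bits) = 01011. This is the CRC / FCS.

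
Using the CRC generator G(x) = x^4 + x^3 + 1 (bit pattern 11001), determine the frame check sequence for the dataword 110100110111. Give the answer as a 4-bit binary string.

1000

Append 4 zeros: 1101001101110000. Divide by 11001 (XOR where the leading bit is 1):
  pos 0: 11010 XOR 11001 = 00011
  pos 3: 11011 XOR 11001 = 00010
  pos 6: 10011 XOR 11001 = 01010
  pos 7: 10101 XOR 11001 = 01100
  pos 8: 11000 XOR 11001 = 00001
Remainder (last 4 bits) = 1000. This is the CRC / FCS.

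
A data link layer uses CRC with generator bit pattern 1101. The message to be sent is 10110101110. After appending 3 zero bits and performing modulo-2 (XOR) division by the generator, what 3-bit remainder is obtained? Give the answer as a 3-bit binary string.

Append 3 zeros: 10110101110000. Divide by 1101 (XOR where the leading bit is 1):
  pos 0: 1011 XOR 1101 = 0110
  pos 1: 1100 XOR 1101 = 0001
  pos 4: 1101 XOR 1101 = 0000
  pos 8: 1100 XOR 1101 = 0001
Remainder (last 3 bits) = 100. This is the CRC / FCS.

100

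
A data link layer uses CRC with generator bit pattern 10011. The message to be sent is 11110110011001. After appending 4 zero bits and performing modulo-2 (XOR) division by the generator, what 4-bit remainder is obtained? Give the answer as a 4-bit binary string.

0010

Append 4 zeros: 111101100110010000. Divide by 10011 (XOR where the leading bit is 1):
  pos 0: 11110 XOR 10011 = 01101
  pos 1: 11011 XOR 10011 = 01000
  pos 2: 10001 XOR 10011 = 00010
  pos 5: 10001 XOR 10011 = 00010
  pos 8: 10100 XOR 10011 = 00111
  pos 10: 11110 XOR 10011 = 01101
  pos 11: 11010 XOR 10011 = 01001
  pos 12: 10010 XOR 10011 = 00001
Remainder (last 4 bits) = 0010. This is the CRC / FCS.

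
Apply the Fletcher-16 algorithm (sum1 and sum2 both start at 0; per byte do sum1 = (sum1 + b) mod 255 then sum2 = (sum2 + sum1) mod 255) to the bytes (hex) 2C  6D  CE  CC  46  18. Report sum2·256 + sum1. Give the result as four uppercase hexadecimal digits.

Running sums (mod 255):
  after byte 0 (2C): sum1=44, sum2=44
  after byte 1 (6D): sum1=153, sum2=197
  after byte 2 (CE): sum1=104, sum2=46
  after byte 3 (CC): sum1=53, sum2=99
  after byte 4 (46): sum1=123, sum2=222
  after byte 5 (18): sum1=147, sum2=114
Checksum = sum2·256 + sum1 = 114·256 + 147 = 29331 = 0x7293.

7293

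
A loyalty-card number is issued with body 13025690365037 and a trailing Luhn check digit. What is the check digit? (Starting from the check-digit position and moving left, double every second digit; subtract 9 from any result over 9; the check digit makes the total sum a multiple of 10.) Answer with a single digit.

Partial digits right→left: 7 3 0 5 6 3 0 9 6 5 2 0 3 1
Double every second digit counting from the check-digit position (so the 1st, 3rd, 5th, ... of the partial from the right).
  doubled (with −9 where >9): 5 0 3 0 3 4 6 → sum 21
  kept as-is: 3 5 3 9 5 0 1 → sum 26
Total = 21 + 26 = 47.
Check digit = (10 − (47 mod 10)) mod 10 = 3.

3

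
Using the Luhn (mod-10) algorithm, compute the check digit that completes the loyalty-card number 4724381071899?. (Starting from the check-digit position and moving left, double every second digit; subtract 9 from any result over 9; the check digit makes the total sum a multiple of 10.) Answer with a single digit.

Partial digits right→left: 9 9 8 1 7 0 1 8 3 4 2 7 4
Double every second digit counting from the check-digit position (so the 1st, 3rd, 5th, ... of the partial from the right).
  doubled (with −9 where >9): 9 7 5 2 6 4 8 → sum 41
  kept as-is: 9 1 0 8 4 7 → sum 29
Total = 41 + 29 = 70.
Check digit = (10 − (70 mod 10)) mod 10 = 0.

0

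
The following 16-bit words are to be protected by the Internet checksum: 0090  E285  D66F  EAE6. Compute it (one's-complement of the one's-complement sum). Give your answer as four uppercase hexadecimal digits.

5B93

One's-complement addition (fold any carry out of bit 15 back into bit 0):
  0x0090 + 0xE285 = 0x0E315
  0xE315 + 0xD66F = 0x1B984 → wrap carry → 0xB985
  0xB985 + 0xEAE6 = 0x1A46B → wrap carry → 0xA46C
One's-complement sum = 0xA46C.
Checksum = ~0xA46C & 0xFFFF = 0x5B93.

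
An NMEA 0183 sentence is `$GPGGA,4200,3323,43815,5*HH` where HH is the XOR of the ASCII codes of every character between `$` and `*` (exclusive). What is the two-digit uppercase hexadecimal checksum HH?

XOR the ASCII codes of the payload characters:
  'G' = 0x47 → acc = 0x47
  'P' = 0x50 → acc = 0x17
  'G' = 0x47 → acc = 0x50
  'G' = 0x47 → acc = 0x17
  'A' = 0x41 → acc = 0x56
  ',' = 0x2C → acc = 0x7A
  '4' = 0x34 → acc = 0x4E
  '2' = 0x32 → acc = 0x7C
  '0' = 0x30 → acc = 0x4C
  '0' = 0x30 → acc = 0x7C
  ',' = 0x2C → acc = 0x50
  '3' = 0x33 → acc = 0x63
  '3' = 0x33 → acc = 0x50
  '2' = 0x32 → acc = 0x62
  '3' = 0x33 → acc = 0x51
  ',' = 0x2C → acc = 0x7D
  '4' = 0x34 → acc = 0x49
  '3' = 0x33 → acc = 0x7A
  '8' = 0x38 → acc = 0x42
  '1' = 0x31 → acc = 0x73
  '5' = 0x35 → acc = 0x46
  ',' = 0x2C → acc = 0x6A
  '5' = 0x35 → acc = 0x5F
Checksum = 0x5F.

5F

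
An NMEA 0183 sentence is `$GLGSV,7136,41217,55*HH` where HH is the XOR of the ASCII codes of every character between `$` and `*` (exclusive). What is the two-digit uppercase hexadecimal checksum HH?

XOR the ASCII codes of the payload characters:
  'G' = 0x47 → acc = 0x47
  'L' = 0x4C → acc = 0x0B
  'G' = 0x47 → acc = 0x4C
  'S' = 0x53 → acc = 0x1F
  'V' = 0x56 → acc = 0x49
  ',' = 0x2C → acc = 0x65
  '7' = 0x37 → acc = 0x52
  '1' = 0x31 → acc = 0x63
  '3' = 0x33 → acc = 0x50
  '6' = 0x36 → acc = 0x66
  ',' = 0x2C → acc = 0x4A
  '4' = 0x34 → acc = 0x7E
  '1' = 0x31 → acc = 0x4F
  '2' = 0x32 → acc = 0x7D
  '1' = 0x31 → acc = 0x4C
  '7' = 0x37 → acc = 0x7B
  ',' = 0x2C → acc = 0x57
  '5' = 0x35 → acc = 0x62
  '5' = 0x35 → acc = 0x57
Checksum = 0x57.

57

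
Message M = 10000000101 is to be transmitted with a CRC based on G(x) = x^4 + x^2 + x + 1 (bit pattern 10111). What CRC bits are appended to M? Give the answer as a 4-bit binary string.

Append 4 zeros: 100000001010000. Divide by 10111 (XOR where the leading bit is 1):
  pos 0: 10000 XOR 10111 = 00111
  pos 2: 11100 XOR 10111 = 01011
  pos 3: 10110 XOR 10111 = 00001
  pos 7: 11010 XOR 10111 = 01101
  pos 8: 11010 XOR 10111 = 01101
  pos 9: 11010 XOR 10111 = 01101
  pos 10: 11010 XOR 10111 = 01101
Remainder (last 4 bits) = 1101. This is the CRC / FCS.

1101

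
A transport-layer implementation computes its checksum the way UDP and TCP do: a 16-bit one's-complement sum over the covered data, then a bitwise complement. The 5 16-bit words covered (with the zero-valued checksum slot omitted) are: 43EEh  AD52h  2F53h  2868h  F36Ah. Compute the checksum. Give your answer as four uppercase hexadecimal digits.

One's-complement addition (fold any carry out of bit 15 back into bit 0):
  0x43EE + 0xAD52 = 0x0F140
  0xF140 + 0x2F53 = 0x12093 → wrap carry → 0x2094
  0x2094 + 0x2868 = 0x048FC
  0x48FC + 0xF36A = 0x13C66 → wrap carry → 0x3C67
One's-complement sum = 0x3C67.
Checksum = ~0x3C67 & 0xFFFF = 0xC398.

C398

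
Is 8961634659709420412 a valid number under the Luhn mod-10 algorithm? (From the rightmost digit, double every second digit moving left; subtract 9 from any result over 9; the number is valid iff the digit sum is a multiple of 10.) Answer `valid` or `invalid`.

invalid

From the right, keep odd positions and double even positions (subtract 9 from any doubled value over 9):
  doubled (positions 2,4,...): 2 0 8 0 9 3 6 2 9 → sum 39
  kept (positions 1,3,...): 2 4 2 9 7 5 4 6 6 8 → sum 53
Total = 92.
92 mod 10 = 2, so the number is invalid.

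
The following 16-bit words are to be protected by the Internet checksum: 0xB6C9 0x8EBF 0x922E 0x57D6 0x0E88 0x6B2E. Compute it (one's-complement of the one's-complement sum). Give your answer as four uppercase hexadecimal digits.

56BB

One's-complement addition (fold any carry out of bit 15 back into bit 0):
  0xB6C9 + 0x8EBF = 0x14588 → wrap carry → 0x4589
  0x4589 + 0x922E = 0x0D7B7
  0xD7B7 + 0x57D6 = 0x12F8D → wrap carry → 0x2F8E
  0x2F8E + 0x0E88 = 0x03E16
  0x3E16 + 0x6B2E = 0x0A944
One's-complement sum = 0xA944.
Checksum = ~0xA944 & 0xFFFF = 0x56BB.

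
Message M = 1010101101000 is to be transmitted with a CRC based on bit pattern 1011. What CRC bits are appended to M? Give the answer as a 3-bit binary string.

010

Append 3 zeros: 1010101101000000. Divide by 1011 (XOR where the leading bit is 1):
  pos 0: 1010 XOR 1011 = 0001
  pos 3: 1101 XOR 1011 = 0110
  pos 4: 1101 XOR 1011 = 0110
  pos 5: 1100 XOR 1011 = 0111
  pos 6: 1111 XOR 1011 = 0100
  pos 7: 1000 XOR 1011 = 0011
  pos 9: 1100 XOR 1011 = 0111
  pos 10: 1110 XOR 1011 = 0101
  pos 11: 1010 XOR 1011 = 0001
Remainder (last 3 bits) = 010. This is the CRC / FCS.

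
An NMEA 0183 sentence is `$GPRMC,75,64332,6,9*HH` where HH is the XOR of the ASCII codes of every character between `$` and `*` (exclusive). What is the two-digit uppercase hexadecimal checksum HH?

XOR the ASCII codes of the payload characters:
  'G' = 0x47 → acc = 0x47
  'P' = 0x50 → acc = 0x17
  'R' = 0x52 → acc = 0x45
  'M' = 0x4D → acc = 0x08
  'C' = 0x43 → acc = 0x4B
  ',' = 0x2C → acc = 0x67
  '7' = 0x37 → acc = 0x50
  '5' = 0x35 → acc = 0x65
  ',' = 0x2C → acc = 0x49
  '6' = 0x36 → acc = 0x7F
  '4' = 0x34 → acc = 0x4B
  '3' = 0x33 → acc = 0x78
  '3' = 0x33 → acc = 0x4B
  '2' = 0x32 → acc = 0x79
  ',' = 0x2C → acc = 0x55
  '6' = 0x36 → acc = 0x63
  ',' = 0x2C → acc = 0x4F
  '9' = 0x39 → acc = 0x76
Checksum = 0x76.

76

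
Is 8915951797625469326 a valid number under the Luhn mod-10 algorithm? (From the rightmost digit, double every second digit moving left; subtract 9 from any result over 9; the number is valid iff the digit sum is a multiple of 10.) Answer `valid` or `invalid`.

valid

From the right, keep odd positions and double even positions (subtract 9 from any doubled value over 9):
  doubled (positions 2,4,...): 4 9 8 4 5 5 1 1 9 → sum 46
  kept (positions 1,3,...): 6 3 6 5 6 9 1 9 1 8 → sum 54
Total = 100.
100 mod 10 = 0, so the number is valid.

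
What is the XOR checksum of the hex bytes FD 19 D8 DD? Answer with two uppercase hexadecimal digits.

XOR the bytes together:
  start with 0xFD
  0xFD ⊕ 0x19 = 0xE4
  0xE4 ⊕ 0xD8 = 0x3C
  0x3C ⊕ 0xDD = 0xE1

E1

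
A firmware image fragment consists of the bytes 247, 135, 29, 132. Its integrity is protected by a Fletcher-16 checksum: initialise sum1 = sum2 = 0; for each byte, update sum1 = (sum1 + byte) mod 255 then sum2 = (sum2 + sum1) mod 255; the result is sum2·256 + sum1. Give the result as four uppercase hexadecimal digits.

Running sums (mod 255):
  after byte 0 (247): sum1=247, sum2=247
  after byte 1 (135): sum1=127, sum2=119
  after byte 2 (29): sum1=156, sum2=20
  after byte 3 (132): sum1=33, sum2=53
Checksum = sum2·256 + sum1 = 53·256 + 33 = 13601 = 0x3521.

3521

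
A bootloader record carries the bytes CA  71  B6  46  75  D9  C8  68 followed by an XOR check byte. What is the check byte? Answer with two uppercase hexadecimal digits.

47

XOR the bytes together:
  start with 0xCA
  0xCA ⊕ 0x71 = 0xBB
  0xBB ⊕ 0xB6 = 0x0D
  0x0D ⊕ 0x46 = 0x4B
  0x4B ⊕ 0x75 = 0x3E
  0x3E ⊕ 0xD9 = 0xE7
  0xE7 ⊕ 0xC8 = 0x2F
  0x2F ⊕ 0x68 = 0x47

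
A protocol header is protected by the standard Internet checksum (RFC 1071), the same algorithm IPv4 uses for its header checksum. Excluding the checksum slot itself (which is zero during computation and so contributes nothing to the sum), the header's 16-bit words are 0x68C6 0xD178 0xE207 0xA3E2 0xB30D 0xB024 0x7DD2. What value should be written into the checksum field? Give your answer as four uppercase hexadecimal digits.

One's-complement addition (fold any carry out of bit 15 back into bit 0):
  0x68C6 + 0xD178 = 0x13A3E → wrap carry → 0x3A3F
  0x3A3F + 0xE207 = 0x11C46 → wrap carry → 0x1C47
  0x1C47 + 0xA3E2 = 0x0C029
  0xC029 + 0xB30D = 0x17336 → wrap carry → 0x7337
  0x7337 + 0xB024 = 0x1235B → wrap carry → 0x235C
  0x235C + 0x7DD2 = 0x0A12E
One's-complement sum = 0xA12E.
Checksum = ~0xA12E & 0xFFFF = 0x5ED1.

5ED1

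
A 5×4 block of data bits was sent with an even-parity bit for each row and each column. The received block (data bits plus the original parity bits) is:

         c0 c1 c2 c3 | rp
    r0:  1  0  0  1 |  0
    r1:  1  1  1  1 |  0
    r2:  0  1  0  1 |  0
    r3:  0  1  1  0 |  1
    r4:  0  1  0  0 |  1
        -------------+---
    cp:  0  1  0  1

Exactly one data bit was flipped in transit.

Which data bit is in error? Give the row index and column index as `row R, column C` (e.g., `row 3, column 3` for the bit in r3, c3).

Recompute each row's even parity and compare to rp:
  r0: data parity 0, sent rp 0 → ok
  r1: data parity 0, sent rp 0 → ok
  r2: data parity 0, sent rp 0 → ok
  r3: data parity 0, sent rp 1 → mismatch
  r4: data parity 1, sent rp 1 → ok
Recompute each column's even parity and compare to cp:
  c0: data parity 0, sent cp 0 → ok
  c1: data parity 0, sent cp 1 → mismatch
  c2: data parity 0, sent cp 0 → ok
  c3: data parity 1, sent cp 1 → ok
Exactly one row (r3) and one column (c1) fail → the flipped bit is at their intersection.

row 3, column 1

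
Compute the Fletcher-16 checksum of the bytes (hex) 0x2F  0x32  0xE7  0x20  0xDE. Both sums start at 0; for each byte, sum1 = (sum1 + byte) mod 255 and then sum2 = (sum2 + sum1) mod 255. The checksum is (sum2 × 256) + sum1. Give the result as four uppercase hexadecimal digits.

Running sums (mod 255):
  after byte 0 (0x2F): sum1=47, sum2=47
  after byte 1 (0x32): sum1=97, sum2=144
  after byte 2 (0xE7): sum1=73, sum2=217
  after byte 3 (0x20): sum1=105, sum2=67
  after byte 4 (0xDE): sum1=72, sum2=139
Checksum = sum2·256 + sum1 = 139·256 + 72 = 35656 = 0x8B48.

8B48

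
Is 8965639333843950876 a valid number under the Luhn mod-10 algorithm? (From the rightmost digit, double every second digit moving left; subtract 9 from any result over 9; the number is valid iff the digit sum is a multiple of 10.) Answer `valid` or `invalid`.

From the right, keep odd positions and double even positions (subtract 9 from any doubled value over 9):
  doubled (positions 2,4,...): 5 0 9 8 6 6 6 1 9 → sum 50
  kept (positions 1,3,...): 6 8 5 3 8 3 9 6 6 8 → sum 62
Total = 112.
112 mod 10 = 2, so the number is invalid.

invalid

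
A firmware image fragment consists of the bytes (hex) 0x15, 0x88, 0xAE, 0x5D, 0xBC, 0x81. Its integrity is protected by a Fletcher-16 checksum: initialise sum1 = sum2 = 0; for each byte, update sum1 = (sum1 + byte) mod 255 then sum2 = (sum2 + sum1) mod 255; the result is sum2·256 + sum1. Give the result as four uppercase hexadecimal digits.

Running sums (mod 255):
  after byte 0 (0x15): sum1=21, sum2=21
  after byte 1 (0x88): sum1=157, sum2=178
  after byte 2 (0xAE): sum1=76, sum2=254
  after byte 3 (0x5D): sum1=169, sum2=168
  after byte 4 (0xBC): sum1=102, sum2=15
  after byte 5 (0x81): sum1=231, sum2=246
Checksum = sum2·256 + sum1 = 246·256 + 231 = 63207 = 0xF6E7.

F6E7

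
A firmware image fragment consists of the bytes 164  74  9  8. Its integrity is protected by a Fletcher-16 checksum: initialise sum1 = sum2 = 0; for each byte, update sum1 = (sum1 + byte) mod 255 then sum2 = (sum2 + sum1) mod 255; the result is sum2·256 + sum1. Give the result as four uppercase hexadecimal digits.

Running sums (mod 255):
  after byte 0 (164): sum1=164, sum2=164
  after byte 1 (74): sum1=238, sum2=147
  after byte 2 (9): sum1=247, sum2=139
  after byte 3 (8): sum1=0, sum2=139
Checksum = sum2·256 + sum1 = 139·256 + 0 = 35584 = 0x8B00.

8B00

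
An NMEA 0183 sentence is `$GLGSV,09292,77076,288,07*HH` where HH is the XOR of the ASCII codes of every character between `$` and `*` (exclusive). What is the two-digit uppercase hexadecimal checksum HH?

XOR the ASCII codes of the payload characters:
  'G' = 0x47 → acc = 0x47
  'L' = 0x4C → acc = 0x0B
  'G' = 0x47 → acc = 0x4C
  'S' = 0x53 → acc = 0x1F
  'V' = 0x56 → acc = 0x49
  ',' = 0x2C → acc = 0x65
  '0' = 0x30 → acc = 0x55
  '9' = 0x39 → acc = 0x6C
  '2' = 0x32 → acc = 0x5E
  '9' = 0x39 → acc = 0x67
  '2' = 0x32 → acc = 0x55
  ',' = 0x2C → acc = 0x79
  '7' = 0x37 → acc = 0x4E
  '7' = 0x37 → acc = 0x79
  '0' = 0x30 → acc = 0x49
  '7' = 0x37 → acc = 0x7E
  '6' = 0x36 → acc = 0x48
  ',' = 0x2C → acc = 0x64
  '2' = 0x32 → acc = 0x56
  '8' = 0x38 → acc = 0x6E
  '8' = 0x38 → acc = 0x56
  ',' = 0x2C → acc = 0x7A
  '0' = 0x30 → acc = 0x4A
  '7' = 0x37 → acc = 0x7D
Checksum = 0x7D.

7D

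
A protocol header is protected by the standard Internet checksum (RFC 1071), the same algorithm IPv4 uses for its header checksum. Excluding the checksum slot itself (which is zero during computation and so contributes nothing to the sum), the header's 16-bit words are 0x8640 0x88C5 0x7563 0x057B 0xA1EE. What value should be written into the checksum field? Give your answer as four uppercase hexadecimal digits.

D42C

One's-complement addition (fold any carry out of bit 15 back into bit 0):
  0x8640 + 0x88C5 = 0x10F05 → wrap carry → 0x0F06
  0x0F06 + 0x7563 = 0x08469
  0x8469 + 0x057B = 0x089E4
  0x89E4 + 0xA1EE = 0x12BD2 → wrap carry → 0x2BD3
One's-complement sum = 0x2BD3.
Checksum = ~0x2BD3 & 0xFFFF = 0xD42C.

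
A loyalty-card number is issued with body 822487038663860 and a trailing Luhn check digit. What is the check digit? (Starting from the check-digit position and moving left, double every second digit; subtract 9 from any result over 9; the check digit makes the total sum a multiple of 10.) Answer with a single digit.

Partial digits right→left: 0 6 8 3 6 6 8 3 0 7 8 4 2 2 8
Double every second digit counting from the check-digit position (so the 1st, 3rd, 5th, ... of the partial from the right).
  doubled (with −9 where >9): 0 7 3 7 0 7 4 7 → sum 35
  kept as-is: 6 3 6 3 7 4 2 → sum 31
Total = 35 + 31 = 66.
Check digit = (10 − (66 mod 10)) mod 10 = 4.

4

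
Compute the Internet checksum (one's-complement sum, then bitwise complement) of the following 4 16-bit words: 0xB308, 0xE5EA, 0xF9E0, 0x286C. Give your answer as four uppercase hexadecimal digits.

44BF

One's-complement addition (fold any carry out of bit 15 back into bit 0):
  0xB308 + 0xE5EA = 0x198F2 → wrap carry → 0x98F3
  0x98F3 + 0xF9E0 = 0x192D3 → wrap carry → 0x92D4
  0x92D4 + 0x286C = 0x0BB40
One's-complement sum = 0xBB40.
Checksum = ~0xBB40 & 0xFFFF = 0x44BF.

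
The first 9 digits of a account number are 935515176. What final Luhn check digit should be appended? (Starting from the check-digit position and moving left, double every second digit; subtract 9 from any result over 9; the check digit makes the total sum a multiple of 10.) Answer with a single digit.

Partial digits right→left: 6 7 1 5 1 5 5 3 9
Double every second digit counting from the check-digit position (so the 1st, 3rd, 5th, ... of the partial from the right).
  doubled (with −9 where >9): 3 2 2 1 9 → sum 17
  kept as-is: 7 5 5 3 → sum 20
Total = 17 + 20 = 37.
Check digit = (10 − (37 mod 10)) mod 10 = 3.

3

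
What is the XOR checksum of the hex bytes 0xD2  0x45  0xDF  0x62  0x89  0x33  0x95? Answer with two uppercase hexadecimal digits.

05

XOR the bytes together:
  start with 0xD2
  0xD2 ⊕ 0x45 = 0x97
  0x97 ⊕ 0xDF = 0x48
  0x48 ⊕ 0x62 = 0x2A
  0x2A ⊕ 0x89 = 0xA3
  0xA3 ⊕ 0x33 = 0x90
  0x90 ⊕ 0x95 = 0x05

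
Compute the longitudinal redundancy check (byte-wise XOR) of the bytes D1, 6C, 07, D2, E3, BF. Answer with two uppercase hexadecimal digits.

XOR the bytes together:
  start with 0xD1
  0xD1 ⊕ 0x6C = 0xBD
  0xBD ⊕ 0x07 = 0xBA
  0xBA ⊕ 0xD2 = 0x68
  0x68 ⊕ 0xE3 = 0x8B
  0x8B ⊕ 0xBF = 0x34

34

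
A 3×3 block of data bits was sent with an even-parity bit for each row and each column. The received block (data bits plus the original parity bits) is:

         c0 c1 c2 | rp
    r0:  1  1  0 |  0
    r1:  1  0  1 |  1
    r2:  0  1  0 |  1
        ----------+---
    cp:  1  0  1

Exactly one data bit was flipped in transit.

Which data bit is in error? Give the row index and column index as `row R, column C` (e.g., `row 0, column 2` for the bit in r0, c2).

row 1, column 0

Recompute each row's even parity and compare to rp:
  r0: data parity 0, sent rp 0 → ok
  r1: data parity 0, sent rp 1 → mismatch
  r2: data parity 1, sent rp 1 → ok
Recompute each column's even parity and compare to cp:
  c0: data parity 0, sent cp 1 → mismatch
  c1: data parity 0, sent cp 0 → ok
  c2: data parity 1, sent cp 1 → ok
Exactly one row (r1) and one column (c0) fail → the flipped bit is at their intersection.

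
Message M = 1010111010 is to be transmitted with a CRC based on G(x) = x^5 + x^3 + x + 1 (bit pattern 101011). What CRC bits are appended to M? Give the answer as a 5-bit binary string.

Append 5 zeros: 101011101000000. Divide by 101011 (XOR where the leading bit is 1):
  pos 0: 101011 XOR 101011 = 000000
  pos 6: 101000 XOR 101011 = 000011
Remainder (last 5 bits) = 11000. This is the CRC / FCS.

11000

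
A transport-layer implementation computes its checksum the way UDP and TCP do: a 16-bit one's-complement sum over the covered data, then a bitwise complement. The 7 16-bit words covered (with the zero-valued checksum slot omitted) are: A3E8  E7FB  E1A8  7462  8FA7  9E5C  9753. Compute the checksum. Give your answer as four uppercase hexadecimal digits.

58B8

One's-complement addition (fold any carry out of bit 15 back into bit 0):
  0xA3E8 + 0xE7FB = 0x18BE3 → wrap carry → 0x8BE4
  0x8BE4 + 0xE1A8 = 0x16D8C → wrap carry → 0x6D8D
  0x6D8D + 0x7462 = 0x0E1EF
  0xE1EF + 0x8FA7 = 0x17196 → wrap carry → 0x7197
  0x7197 + 0x9E5C = 0x10FF3 → wrap carry → 0x0FF4
  0x0FF4 + 0x9753 = 0x0A747
One's-complement sum = 0xA747.
Checksum = ~0xA747 & 0xFFFF = 0x58B8.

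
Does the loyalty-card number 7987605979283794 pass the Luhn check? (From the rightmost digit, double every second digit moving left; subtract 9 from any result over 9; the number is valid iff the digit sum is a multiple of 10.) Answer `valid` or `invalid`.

From the right, keep odd positions and double even positions (subtract 9 from any doubled value over 9):
  doubled (positions 2,4,...): 9 6 4 5 1 3 7 5 → sum 40
  kept (positions 1,3,...): 4 7 8 9 9 0 7 9 → sum 53
Total = 93.
93 mod 10 = 3, so the number is invalid.

invalid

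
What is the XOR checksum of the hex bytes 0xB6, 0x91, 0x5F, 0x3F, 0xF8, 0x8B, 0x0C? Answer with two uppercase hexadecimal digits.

38

XOR the bytes together:
  start with 0xB6
  0xB6 ⊕ 0x91 = 0x27
  0x27 ⊕ 0x5F = 0x78
  0x78 ⊕ 0x3F = 0x47
  0x47 ⊕ 0xF8 = 0xBF
  0xBF ⊕ 0x8B = 0x34
  0x34 ⊕ 0x0C = 0x38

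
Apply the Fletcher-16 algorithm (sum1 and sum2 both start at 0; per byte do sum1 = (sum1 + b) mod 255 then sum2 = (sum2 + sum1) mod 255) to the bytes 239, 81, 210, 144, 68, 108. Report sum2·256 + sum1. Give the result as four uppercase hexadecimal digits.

2855

Running sums (mod 255):
  after byte 0 (239): sum1=239, sum2=239
  after byte 1 (81): sum1=65, sum2=49
  after byte 2 (210): sum1=20, sum2=69
  after byte 3 (144): sum1=164, sum2=233
  after byte 4 (68): sum1=232, sum2=210
  after byte 5 (108): sum1=85, sum2=40
Checksum = sum2·256 + sum1 = 40·256 + 85 = 10325 = 0x2855.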